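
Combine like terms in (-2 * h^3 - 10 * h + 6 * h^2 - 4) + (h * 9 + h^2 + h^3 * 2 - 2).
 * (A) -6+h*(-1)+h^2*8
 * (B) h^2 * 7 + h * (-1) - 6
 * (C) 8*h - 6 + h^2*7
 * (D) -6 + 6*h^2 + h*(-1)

Adding the polynomials and combining like terms:
(-2*h^3 - 10*h + 6*h^2 - 4) + (h*9 + h^2 + h^3*2 - 2)
= h^2 * 7 + h * (-1) - 6
B) h^2 * 7 + h * (-1) - 6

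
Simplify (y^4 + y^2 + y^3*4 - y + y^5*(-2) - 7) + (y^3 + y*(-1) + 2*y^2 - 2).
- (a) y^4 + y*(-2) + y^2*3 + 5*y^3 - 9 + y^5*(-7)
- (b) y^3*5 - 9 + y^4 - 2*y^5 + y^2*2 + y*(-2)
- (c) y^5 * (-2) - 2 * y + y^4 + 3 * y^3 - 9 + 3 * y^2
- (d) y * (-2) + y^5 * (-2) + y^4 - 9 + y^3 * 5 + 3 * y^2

Adding the polynomials and combining like terms:
(y^4 + y^2 + y^3*4 - y + y^5*(-2) - 7) + (y^3 + y*(-1) + 2*y^2 - 2)
= y * (-2) + y^5 * (-2) + y^4 - 9 + y^3 * 5 + 3 * y^2
d) y * (-2) + y^5 * (-2) + y^4 - 9 + y^3 * 5 + 3 * y^2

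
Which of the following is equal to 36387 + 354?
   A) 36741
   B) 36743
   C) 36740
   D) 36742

36387 + 354 = 36741
A) 36741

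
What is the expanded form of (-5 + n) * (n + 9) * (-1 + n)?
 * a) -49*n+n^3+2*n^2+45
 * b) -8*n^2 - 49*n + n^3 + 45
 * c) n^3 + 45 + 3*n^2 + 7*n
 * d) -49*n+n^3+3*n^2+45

Expanding (-5 + n) * (n + 9) * (-1 + n):
= -49*n+n^3+3*n^2+45
d) -49*n+n^3+3*n^2+45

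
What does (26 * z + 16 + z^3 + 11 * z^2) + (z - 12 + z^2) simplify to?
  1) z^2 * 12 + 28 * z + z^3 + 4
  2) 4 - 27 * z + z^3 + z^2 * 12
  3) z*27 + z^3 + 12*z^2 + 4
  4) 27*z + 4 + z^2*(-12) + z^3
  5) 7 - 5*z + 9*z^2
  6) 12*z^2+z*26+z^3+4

Adding the polynomials and combining like terms:
(26*z + 16 + z^3 + 11*z^2) + (z - 12 + z^2)
= z*27 + z^3 + 12*z^2 + 4
3) z*27 + z^3 + 12*z^2 + 4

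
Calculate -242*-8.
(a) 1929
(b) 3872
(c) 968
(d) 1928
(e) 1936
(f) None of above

-242 * -8 = 1936
e) 1936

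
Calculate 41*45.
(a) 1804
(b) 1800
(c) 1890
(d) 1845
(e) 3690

41 * 45 = 1845
d) 1845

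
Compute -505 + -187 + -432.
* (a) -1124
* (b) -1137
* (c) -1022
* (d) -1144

First: -505 + -187 = -692
Then: -692 + -432 = -1124
a) -1124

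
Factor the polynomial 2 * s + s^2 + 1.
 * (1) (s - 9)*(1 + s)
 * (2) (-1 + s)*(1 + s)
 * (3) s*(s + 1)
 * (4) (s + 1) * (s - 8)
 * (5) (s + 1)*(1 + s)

We need to factor 2 * s + s^2 + 1.
The factored form is (s + 1)*(1 + s).
5) (s + 1)*(1 + s)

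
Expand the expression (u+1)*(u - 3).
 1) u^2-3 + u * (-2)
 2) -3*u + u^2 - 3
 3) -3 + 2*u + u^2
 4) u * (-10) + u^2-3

Expanding (u+1)*(u - 3):
= u^2-3 + u * (-2)
1) u^2-3 + u * (-2)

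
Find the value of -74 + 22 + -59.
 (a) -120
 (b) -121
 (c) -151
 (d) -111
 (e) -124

First: -74 + 22 = -52
Then: -52 + -59 = -111
d) -111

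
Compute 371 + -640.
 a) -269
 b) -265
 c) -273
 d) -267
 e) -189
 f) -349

371 + -640 = -269
a) -269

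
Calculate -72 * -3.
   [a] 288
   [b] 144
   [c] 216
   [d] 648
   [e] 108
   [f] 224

-72 * -3 = 216
c) 216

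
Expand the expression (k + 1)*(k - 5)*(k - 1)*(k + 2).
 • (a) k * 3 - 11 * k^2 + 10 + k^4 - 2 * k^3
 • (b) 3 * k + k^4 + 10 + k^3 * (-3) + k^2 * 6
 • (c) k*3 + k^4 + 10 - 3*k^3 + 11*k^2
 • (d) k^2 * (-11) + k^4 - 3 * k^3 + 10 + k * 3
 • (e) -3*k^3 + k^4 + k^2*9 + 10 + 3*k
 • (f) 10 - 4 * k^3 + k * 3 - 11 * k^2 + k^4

Expanding (k + 1)*(k - 5)*(k - 1)*(k + 2):
= k^2 * (-11) + k^4 - 3 * k^3 + 10 + k * 3
d) k^2 * (-11) + k^4 - 3 * k^3 + 10 + k * 3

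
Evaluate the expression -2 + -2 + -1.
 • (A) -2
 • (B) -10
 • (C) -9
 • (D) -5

First: -2 + -2 = -4
Then: -4 + -1 = -5
D) -5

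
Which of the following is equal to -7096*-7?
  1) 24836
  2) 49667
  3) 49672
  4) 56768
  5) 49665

-7096 * -7 = 49672
3) 49672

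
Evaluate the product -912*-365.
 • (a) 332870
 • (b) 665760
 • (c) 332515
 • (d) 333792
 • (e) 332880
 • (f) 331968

-912 * -365 = 332880
e) 332880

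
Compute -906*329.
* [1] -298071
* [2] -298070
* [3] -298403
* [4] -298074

-906 * 329 = -298074
4) -298074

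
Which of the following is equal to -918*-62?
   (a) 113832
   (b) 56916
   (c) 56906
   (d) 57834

-918 * -62 = 56916
b) 56916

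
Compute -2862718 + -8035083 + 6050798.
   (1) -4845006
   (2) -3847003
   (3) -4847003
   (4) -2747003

First: -2862718 + -8035083 = -10897801
Then: -10897801 + 6050798 = -4847003
3) -4847003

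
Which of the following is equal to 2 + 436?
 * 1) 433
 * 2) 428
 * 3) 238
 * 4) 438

2 + 436 = 438
4) 438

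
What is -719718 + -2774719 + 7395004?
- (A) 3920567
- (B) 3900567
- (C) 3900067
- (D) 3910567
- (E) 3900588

First: -719718 + -2774719 = -3494437
Then: -3494437 + 7395004 = 3900567
B) 3900567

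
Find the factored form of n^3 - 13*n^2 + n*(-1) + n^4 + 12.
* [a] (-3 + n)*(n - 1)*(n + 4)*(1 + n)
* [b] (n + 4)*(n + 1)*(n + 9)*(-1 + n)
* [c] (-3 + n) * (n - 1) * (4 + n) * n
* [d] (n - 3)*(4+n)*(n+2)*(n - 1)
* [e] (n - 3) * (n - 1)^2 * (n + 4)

We need to factor n^3 - 13*n^2 + n*(-1) + n^4 + 12.
The factored form is (-3 + n)*(n - 1)*(n + 4)*(1 + n).
a) (-3 + n)*(n - 1)*(n + 4)*(1 + n)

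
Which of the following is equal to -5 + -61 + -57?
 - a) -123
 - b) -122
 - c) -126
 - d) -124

First: -5 + -61 = -66
Then: -66 + -57 = -123
a) -123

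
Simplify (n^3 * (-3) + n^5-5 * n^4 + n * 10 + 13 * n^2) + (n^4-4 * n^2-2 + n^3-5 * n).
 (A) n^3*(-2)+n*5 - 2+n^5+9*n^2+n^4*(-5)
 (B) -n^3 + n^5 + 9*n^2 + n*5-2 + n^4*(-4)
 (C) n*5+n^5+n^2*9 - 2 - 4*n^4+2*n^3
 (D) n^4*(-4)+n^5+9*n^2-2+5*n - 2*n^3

Adding the polynomials and combining like terms:
(n^3*(-3) + n^5 - 5*n^4 + n*10 + 13*n^2) + (n^4 - 4*n^2 - 2 + n^3 - 5*n)
= n^4*(-4)+n^5+9*n^2-2+5*n - 2*n^3
D) n^4*(-4)+n^5+9*n^2-2+5*n - 2*n^3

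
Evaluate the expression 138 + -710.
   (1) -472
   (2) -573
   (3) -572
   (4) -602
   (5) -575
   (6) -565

138 + -710 = -572
3) -572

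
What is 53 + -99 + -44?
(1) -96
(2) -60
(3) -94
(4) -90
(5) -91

First: 53 + -99 = -46
Then: -46 + -44 = -90
4) -90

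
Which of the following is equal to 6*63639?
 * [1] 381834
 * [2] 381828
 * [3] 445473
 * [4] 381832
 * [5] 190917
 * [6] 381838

6 * 63639 = 381834
1) 381834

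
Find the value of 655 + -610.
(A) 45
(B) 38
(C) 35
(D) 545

655 + -610 = 45
A) 45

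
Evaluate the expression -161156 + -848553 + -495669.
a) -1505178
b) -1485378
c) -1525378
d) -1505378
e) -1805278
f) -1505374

First: -161156 + -848553 = -1009709
Then: -1009709 + -495669 = -1505378
d) -1505378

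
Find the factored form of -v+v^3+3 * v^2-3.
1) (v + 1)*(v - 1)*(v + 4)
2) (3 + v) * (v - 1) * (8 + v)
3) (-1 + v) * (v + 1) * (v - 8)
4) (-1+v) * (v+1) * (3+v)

We need to factor -v+v^3+3 * v^2-3.
The factored form is (-1+v) * (v+1) * (3+v).
4) (-1+v) * (v+1) * (3+v)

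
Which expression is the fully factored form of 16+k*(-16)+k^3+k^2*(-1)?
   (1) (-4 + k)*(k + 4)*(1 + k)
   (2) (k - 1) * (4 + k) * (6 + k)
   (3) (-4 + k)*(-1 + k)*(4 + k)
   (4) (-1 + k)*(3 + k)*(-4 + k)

We need to factor 16+k*(-16)+k^3+k^2*(-1).
The factored form is (-4 + k)*(-1 + k)*(4 + k).
3) (-4 + k)*(-1 + k)*(4 + k)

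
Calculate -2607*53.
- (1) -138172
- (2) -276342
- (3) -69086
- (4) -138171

-2607 * 53 = -138171
4) -138171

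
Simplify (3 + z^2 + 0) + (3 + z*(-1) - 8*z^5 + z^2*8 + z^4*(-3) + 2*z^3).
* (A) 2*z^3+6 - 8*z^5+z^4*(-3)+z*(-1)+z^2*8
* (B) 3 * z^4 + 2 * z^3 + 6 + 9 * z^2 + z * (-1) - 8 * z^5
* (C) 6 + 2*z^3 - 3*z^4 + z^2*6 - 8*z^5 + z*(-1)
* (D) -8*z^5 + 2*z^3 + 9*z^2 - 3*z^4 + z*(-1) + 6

Adding the polynomials and combining like terms:
(3 + z^2 + 0) + (3 + z*(-1) - 8*z^5 + z^2*8 + z^4*(-3) + 2*z^3)
= -8*z^5 + 2*z^3 + 9*z^2 - 3*z^4 + z*(-1) + 6
D) -8*z^5 + 2*z^3 + 9*z^2 - 3*z^4 + z*(-1) + 6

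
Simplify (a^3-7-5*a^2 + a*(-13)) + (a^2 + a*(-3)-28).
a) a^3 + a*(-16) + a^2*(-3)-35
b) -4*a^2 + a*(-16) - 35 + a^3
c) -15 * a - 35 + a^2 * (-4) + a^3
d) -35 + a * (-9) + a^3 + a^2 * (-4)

Adding the polynomials and combining like terms:
(a^3 - 7 - 5*a^2 + a*(-13)) + (a^2 + a*(-3) - 28)
= -4*a^2 + a*(-16) - 35 + a^3
b) -4*a^2 + a*(-16) - 35 + a^3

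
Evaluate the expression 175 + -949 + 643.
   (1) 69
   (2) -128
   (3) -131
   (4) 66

First: 175 + -949 = -774
Then: -774 + 643 = -131
3) -131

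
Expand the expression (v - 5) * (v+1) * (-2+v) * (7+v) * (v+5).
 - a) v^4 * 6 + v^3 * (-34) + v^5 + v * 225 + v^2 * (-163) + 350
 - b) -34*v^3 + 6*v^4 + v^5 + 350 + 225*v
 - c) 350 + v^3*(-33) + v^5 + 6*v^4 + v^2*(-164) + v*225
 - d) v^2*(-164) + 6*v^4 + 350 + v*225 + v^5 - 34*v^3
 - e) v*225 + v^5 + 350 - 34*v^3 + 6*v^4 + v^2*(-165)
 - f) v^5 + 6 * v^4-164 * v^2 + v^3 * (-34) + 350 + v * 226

Expanding (v - 5) * (v+1) * (-2+v) * (7+v) * (v+5):
= v^2*(-164) + 6*v^4 + 350 + v*225 + v^5 - 34*v^3
d) v^2*(-164) + 6*v^4 + 350 + v*225 + v^5 - 34*v^3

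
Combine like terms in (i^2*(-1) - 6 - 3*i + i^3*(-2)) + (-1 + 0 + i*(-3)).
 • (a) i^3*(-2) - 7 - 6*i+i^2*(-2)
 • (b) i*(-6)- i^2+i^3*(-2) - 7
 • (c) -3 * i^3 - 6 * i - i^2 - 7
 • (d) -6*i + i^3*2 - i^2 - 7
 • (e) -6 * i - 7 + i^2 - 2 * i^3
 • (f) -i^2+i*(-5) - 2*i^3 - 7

Adding the polynomials and combining like terms:
(i^2*(-1) - 6 - 3*i + i^3*(-2)) + (-1 + 0 + i*(-3))
= i*(-6)- i^2+i^3*(-2) - 7
b) i*(-6)- i^2+i^3*(-2) - 7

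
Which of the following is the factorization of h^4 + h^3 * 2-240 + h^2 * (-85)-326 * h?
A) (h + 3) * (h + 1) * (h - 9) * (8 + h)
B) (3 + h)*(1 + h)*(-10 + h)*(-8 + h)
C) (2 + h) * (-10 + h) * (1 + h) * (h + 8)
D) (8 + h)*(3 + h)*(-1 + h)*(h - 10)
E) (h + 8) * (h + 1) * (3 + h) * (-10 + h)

We need to factor h^4 + h^3 * 2-240 + h^2 * (-85)-326 * h.
The factored form is (h + 8) * (h + 1) * (3 + h) * (-10 + h).
E) (h + 8) * (h + 1) * (3 + h) * (-10 + h)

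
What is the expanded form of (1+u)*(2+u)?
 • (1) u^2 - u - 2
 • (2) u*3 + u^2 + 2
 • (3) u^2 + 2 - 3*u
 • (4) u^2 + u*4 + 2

Expanding (1+u)*(2+u):
= u*3 + u^2 + 2
2) u*3 + u^2 + 2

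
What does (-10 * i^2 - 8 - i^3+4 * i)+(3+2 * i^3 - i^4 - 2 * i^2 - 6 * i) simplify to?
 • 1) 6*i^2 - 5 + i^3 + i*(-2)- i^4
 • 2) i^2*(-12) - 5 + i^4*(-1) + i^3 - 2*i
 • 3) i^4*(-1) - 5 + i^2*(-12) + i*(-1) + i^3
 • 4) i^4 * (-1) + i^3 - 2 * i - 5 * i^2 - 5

Adding the polynomials and combining like terms:
(-10*i^2 - 8 - i^3 + 4*i) + (3 + 2*i^3 - i^4 - 2*i^2 - 6*i)
= i^2*(-12) - 5 + i^4*(-1) + i^3 - 2*i
2) i^2*(-12) - 5 + i^4*(-1) + i^3 - 2*i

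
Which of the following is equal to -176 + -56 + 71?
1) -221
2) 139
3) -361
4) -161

First: -176 + -56 = -232
Then: -232 + 71 = -161
4) -161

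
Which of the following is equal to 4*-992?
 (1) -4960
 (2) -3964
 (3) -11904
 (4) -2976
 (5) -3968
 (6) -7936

4 * -992 = -3968
5) -3968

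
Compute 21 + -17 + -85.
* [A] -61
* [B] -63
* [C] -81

First: 21 + -17 = 4
Then: 4 + -85 = -81
C) -81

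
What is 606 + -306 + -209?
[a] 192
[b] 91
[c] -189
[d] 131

First: 606 + -306 = 300
Then: 300 + -209 = 91
b) 91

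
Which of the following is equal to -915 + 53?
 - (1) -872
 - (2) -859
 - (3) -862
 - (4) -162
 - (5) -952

-915 + 53 = -862
3) -862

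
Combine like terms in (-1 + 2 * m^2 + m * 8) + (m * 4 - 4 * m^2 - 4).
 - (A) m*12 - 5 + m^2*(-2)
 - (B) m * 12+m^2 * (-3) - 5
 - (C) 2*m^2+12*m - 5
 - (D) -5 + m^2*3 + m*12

Adding the polynomials and combining like terms:
(-1 + 2*m^2 + m*8) + (m*4 - 4*m^2 - 4)
= m*12 - 5 + m^2*(-2)
A) m*12 - 5 + m^2*(-2)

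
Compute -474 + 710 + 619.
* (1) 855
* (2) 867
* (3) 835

First: -474 + 710 = 236
Then: 236 + 619 = 855
1) 855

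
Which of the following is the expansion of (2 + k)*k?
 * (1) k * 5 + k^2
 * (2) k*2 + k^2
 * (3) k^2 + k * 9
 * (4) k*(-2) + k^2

Expanding (2 + k)*k:
= k*2 + k^2
2) k*2 + k^2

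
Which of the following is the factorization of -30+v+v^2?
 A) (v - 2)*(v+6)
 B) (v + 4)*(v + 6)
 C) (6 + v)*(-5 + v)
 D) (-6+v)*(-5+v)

We need to factor -30+v+v^2.
The factored form is (6 + v)*(-5 + v).
C) (6 + v)*(-5 + v)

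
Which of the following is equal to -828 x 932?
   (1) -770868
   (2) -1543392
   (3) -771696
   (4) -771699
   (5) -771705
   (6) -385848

-828 * 932 = -771696
3) -771696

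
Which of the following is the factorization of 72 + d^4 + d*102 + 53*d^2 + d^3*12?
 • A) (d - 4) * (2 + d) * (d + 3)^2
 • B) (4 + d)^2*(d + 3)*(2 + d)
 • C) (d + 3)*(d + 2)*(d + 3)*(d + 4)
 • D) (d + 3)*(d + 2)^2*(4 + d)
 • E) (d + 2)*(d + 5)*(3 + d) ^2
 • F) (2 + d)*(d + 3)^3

We need to factor 72 + d^4 + d*102 + 53*d^2 + d^3*12.
The factored form is (d + 3)*(d + 2)*(d + 3)*(d + 4).
C) (d + 3)*(d + 2)*(d + 3)*(d + 4)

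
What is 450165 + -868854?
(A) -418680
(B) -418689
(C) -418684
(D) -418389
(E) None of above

450165 + -868854 = -418689
B) -418689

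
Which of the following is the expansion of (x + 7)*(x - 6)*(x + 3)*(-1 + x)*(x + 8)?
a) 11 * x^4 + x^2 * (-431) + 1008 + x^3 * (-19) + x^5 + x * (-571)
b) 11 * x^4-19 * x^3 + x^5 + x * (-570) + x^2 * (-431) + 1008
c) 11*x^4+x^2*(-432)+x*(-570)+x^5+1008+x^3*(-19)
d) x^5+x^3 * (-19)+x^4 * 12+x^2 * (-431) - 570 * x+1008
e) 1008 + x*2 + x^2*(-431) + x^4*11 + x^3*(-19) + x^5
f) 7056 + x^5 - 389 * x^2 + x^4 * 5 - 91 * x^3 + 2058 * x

Expanding (x + 7)*(x - 6)*(x + 3)*(-1 + x)*(x + 8):
= 11 * x^4-19 * x^3 + x^5 + x * (-570) + x^2 * (-431) + 1008
b) 11 * x^4-19 * x^3 + x^5 + x * (-570) + x^2 * (-431) + 1008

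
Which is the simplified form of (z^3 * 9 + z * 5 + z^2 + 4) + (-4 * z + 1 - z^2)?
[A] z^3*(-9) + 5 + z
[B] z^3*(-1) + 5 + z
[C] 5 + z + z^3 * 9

Adding the polynomials and combining like terms:
(z^3*9 + z*5 + z^2 + 4) + (-4*z + 1 - z^2)
= 5 + z + z^3 * 9
C) 5 + z + z^3 * 9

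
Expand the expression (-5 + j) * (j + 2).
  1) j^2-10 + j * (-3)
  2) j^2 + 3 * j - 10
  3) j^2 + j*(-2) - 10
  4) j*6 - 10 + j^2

Expanding (-5 + j) * (j + 2):
= j^2-10 + j * (-3)
1) j^2-10 + j * (-3)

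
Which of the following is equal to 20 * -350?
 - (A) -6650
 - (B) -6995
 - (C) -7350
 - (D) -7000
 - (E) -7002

20 * -350 = -7000
D) -7000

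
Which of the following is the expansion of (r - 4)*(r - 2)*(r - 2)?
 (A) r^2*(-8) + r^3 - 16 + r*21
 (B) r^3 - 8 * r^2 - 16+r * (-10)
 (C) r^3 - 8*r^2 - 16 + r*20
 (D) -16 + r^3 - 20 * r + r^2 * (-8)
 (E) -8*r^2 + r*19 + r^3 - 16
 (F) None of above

Expanding (r - 4)*(r - 2)*(r - 2):
= r^3 - 8*r^2 - 16 + r*20
C) r^3 - 8*r^2 - 16 + r*20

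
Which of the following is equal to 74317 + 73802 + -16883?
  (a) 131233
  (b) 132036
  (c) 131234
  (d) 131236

First: 74317 + 73802 = 148119
Then: 148119 + -16883 = 131236
d) 131236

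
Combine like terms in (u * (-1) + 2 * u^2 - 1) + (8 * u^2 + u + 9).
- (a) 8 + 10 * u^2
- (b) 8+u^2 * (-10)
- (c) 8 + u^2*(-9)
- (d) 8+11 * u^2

Adding the polynomials and combining like terms:
(u*(-1) + 2*u^2 - 1) + (8*u^2 + u + 9)
= 8 + 10 * u^2
a) 8 + 10 * u^2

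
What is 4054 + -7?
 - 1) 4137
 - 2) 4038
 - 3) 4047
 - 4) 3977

4054 + -7 = 4047
3) 4047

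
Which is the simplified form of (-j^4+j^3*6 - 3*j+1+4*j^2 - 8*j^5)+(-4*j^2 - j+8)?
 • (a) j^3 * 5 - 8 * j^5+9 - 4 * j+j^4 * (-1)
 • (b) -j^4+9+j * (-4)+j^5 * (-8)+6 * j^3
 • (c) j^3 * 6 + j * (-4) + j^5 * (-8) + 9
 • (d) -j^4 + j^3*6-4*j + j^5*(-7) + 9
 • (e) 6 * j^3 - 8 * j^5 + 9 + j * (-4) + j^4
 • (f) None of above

Adding the polynomials and combining like terms:
(-j^4 + j^3*6 - 3*j + 1 + 4*j^2 - 8*j^5) + (-4*j^2 - j + 8)
= -j^4+9+j * (-4)+j^5 * (-8)+6 * j^3
b) -j^4+9+j * (-4)+j^5 * (-8)+6 * j^3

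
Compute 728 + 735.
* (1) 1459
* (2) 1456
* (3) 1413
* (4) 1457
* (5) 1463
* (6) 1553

728 + 735 = 1463
5) 1463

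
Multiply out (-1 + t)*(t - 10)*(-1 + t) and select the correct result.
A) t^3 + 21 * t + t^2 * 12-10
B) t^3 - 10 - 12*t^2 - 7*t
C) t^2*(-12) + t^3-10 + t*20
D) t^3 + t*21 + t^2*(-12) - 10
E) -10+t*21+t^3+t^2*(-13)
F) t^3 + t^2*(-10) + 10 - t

Expanding (-1 + t)*(t - 10)*(-1 + t):
= t^3 + t*21 + t^2*(-12) - 10
D) t^3 + t*21 + t^2*(-12) - 10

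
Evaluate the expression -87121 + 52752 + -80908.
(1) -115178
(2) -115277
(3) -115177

First: -87121 + 52752 = -34369
Then: -34369 + -80908 = -115277
2) -115277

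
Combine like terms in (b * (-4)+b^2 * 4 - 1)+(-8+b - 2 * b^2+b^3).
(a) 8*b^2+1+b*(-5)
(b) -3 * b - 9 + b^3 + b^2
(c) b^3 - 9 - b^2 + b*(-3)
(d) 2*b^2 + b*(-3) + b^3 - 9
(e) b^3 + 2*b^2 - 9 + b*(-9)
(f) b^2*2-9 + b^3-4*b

Adding the polynomials and combining like terms:
(b*(-4) + b^2*4 - 1) + (-8 + b - 2*b^2 + b^3)
= 2*b^2 + b*(-3) + b^3 - 9
d) 2*b^2 + b*(-3) + b^3 - 9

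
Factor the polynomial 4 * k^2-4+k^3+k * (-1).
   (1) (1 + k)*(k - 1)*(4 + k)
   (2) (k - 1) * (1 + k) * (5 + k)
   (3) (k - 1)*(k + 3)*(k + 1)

We need to factor 4 * k^2-4+k^3+k * (-1).
The factored form is (1 + k)*(k - 1)*(4 + k).
1) (1 + k)*(k - 1)*(4 + k)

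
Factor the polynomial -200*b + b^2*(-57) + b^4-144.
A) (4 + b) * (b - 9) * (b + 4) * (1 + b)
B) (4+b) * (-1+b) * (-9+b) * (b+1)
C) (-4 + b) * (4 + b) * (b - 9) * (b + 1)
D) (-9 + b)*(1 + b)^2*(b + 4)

We need to factor -200*b + b^2*(-57) + b^4-144.
The factored form is (4 + b) * (b - 9) * (b + 4) * (1 + b).
A) (4 + b) * (b - 9) * (b + 4) * (1 + b)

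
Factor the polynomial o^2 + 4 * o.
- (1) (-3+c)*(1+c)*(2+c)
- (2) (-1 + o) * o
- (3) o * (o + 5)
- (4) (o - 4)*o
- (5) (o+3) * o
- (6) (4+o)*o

We need to factor o^2 + 4 * o.
The factored form is (4+o)*o.
6) (4+o)*o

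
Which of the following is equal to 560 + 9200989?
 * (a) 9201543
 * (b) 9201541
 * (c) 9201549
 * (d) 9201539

560 + 9200989 = 9201549
c) 9201549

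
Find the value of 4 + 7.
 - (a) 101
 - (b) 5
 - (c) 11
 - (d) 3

4 + 7 = 11
c) 11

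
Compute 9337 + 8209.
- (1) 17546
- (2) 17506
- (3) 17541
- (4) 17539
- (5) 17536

9337 + 8209 = 17546
1) 17546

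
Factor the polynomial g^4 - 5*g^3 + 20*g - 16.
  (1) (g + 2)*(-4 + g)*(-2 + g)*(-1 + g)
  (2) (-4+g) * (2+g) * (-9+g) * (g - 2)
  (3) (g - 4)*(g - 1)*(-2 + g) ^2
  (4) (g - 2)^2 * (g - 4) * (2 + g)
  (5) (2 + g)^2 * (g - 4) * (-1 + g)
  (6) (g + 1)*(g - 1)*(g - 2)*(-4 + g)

We need to factor g^4 - 5*g^3 + 20*g - 16.
The factored form is (g + 2)*(-4 + g)*(-2 + g)*(-1 + g).
1) (g + 2)*(-4 + g)*(-2 + g)*(-1 + g)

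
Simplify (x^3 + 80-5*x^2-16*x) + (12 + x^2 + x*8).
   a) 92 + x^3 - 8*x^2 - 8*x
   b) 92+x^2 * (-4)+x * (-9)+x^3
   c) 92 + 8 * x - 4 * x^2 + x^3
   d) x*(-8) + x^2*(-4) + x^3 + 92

Adding the polynomials and combining like terms:
(x^3 + 80 - 5*x^2 - 16*x) + (12 + x^2 + x*8)
= x*(-8) + x^2*(-4) + x^3 + 92
d) x*(-8) + x^2*(-4) + x^3 + 92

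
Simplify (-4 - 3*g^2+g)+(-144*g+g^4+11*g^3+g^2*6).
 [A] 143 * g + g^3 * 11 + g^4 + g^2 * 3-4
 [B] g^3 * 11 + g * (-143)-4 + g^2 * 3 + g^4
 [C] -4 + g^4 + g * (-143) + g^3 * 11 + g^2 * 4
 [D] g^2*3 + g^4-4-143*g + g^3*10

Adding the polynomials and combining like terms:
(-4 - 3*g^2 + g) + (-144*g + g^4 + 11*g^3 + g^2*6)
= g^3 * 11 + g * (-143)-4 + g^2 * 3 + g^4
B) g^3 * 11 + g * (-143)-4 + g^2 * 3 + g^4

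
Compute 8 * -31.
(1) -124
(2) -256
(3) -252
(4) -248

8 * -31 = -248
4) -248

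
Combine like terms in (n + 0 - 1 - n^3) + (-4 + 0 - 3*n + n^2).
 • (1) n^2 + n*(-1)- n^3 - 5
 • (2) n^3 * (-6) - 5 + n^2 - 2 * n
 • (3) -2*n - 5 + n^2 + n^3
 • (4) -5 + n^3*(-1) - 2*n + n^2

Adding the polynomials and combining like terms:
(n + 0 - 1 - n^3) + (-4 + 0 - 3*n + n^2)
= -5 + n^3*(-1) - 2*n + n^2
4) -5 + n^3*(-1) - 2*n + n^2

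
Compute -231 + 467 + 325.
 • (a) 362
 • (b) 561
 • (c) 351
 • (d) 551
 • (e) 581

First: -231 + 467 = 236
Then: 236 + 325 = 561
b) 561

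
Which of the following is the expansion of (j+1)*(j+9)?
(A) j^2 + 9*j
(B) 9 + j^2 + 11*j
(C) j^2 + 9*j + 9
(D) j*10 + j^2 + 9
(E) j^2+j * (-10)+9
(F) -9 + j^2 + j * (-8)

Expanding (j+1)*(j+9):
= j*10 + j^2 + 9
D) j*10 + j^2 + 9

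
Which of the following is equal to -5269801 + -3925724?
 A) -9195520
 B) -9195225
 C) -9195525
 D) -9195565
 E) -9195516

-5269801 + -3925724 = -9195525
C) -9195525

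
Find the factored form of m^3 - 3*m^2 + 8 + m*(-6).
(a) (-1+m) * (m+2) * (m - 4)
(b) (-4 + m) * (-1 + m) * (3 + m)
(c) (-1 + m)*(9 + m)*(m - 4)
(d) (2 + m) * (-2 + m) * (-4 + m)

We need to factor m^3 - 3*m^2 + 8 + m*(-6).
The factored form is (-1+m) * (m+2) * (m - 4).
a) (-1+m) * (m+2) * (m - 4)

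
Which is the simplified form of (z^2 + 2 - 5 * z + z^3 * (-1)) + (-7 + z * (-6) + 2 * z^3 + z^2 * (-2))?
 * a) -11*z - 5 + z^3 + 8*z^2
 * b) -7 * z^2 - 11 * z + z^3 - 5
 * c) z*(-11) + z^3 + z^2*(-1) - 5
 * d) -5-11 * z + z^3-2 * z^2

Adding the polynomials and combining like terms:
(z^2 + 2 - 5*z + z^3*(-1)) + (-7 + z*(-6) + 2*z^3 + z^2*(-2))
= z*(-11) + z^3 + z^2*(-1) - 5
c) z*(-11) + z^3 + z^2*(-1) - 5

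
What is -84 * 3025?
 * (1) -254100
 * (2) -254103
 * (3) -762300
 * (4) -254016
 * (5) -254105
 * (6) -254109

-84 * 3025 = -254100
1) -254100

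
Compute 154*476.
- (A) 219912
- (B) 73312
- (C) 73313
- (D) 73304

154 * 476 = 73304
D) 73304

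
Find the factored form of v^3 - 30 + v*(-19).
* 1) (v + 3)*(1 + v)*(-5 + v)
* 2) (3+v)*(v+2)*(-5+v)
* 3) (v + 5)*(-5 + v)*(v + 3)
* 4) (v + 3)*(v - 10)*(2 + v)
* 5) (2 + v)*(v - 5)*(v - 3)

We need to factor v^3 - 30 + v*(-19).
The factored form is (3+v)*(v+2)*(-5+v).
2) (3+v)*(v+2)*(-5+v)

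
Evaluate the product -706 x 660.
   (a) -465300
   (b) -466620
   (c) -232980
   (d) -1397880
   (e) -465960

-706 * 660 = -465960
e) -465960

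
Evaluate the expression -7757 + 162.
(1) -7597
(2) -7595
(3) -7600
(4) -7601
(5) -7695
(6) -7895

-7757 + 162 = -7595
2) -7595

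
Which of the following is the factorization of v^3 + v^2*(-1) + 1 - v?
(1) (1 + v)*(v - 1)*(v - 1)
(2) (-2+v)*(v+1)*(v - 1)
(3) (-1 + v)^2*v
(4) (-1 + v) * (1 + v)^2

We need to factor v^3 + v^2*(-1) + 1 - v.
The factored form is (1 + v)*(v - 1)*(v - 1).
1) (1 + v)*(v - 1)*(v - 1)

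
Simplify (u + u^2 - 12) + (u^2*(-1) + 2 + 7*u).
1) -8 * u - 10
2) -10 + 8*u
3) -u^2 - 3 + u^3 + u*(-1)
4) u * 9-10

Adding the polynomials and combining like terms:
(u + u^2 - 12) + (u^2*(-1) + 2 + 7*u)
= -10 + 8*u
2) -10 + 8*u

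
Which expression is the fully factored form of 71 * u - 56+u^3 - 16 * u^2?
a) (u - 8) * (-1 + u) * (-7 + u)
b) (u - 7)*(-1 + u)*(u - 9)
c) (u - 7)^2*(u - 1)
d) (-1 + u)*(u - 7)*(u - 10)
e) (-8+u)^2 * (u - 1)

We need to factor 71 * u - 56+u^3 - 16 * u^2.
The factored form is (u - 8) * (-1 + u) * (-7 + u).
a) (u - 8) * (-1 + u) * (-7 + u)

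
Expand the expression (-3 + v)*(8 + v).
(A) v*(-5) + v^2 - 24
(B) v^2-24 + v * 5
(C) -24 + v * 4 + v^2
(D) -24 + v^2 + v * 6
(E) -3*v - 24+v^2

Expanding (-3 + v)*(8 + v):
= v^2-24 + v * 5
B) v^2-24 + v * 5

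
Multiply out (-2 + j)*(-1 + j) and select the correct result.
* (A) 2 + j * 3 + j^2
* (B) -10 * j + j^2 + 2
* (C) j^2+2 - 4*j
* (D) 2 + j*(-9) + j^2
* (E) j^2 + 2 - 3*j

Expanding (-2 + j)*(-1 + j):
= j^2 + 2 - 3*j
E) j^2 + 2 - 3*j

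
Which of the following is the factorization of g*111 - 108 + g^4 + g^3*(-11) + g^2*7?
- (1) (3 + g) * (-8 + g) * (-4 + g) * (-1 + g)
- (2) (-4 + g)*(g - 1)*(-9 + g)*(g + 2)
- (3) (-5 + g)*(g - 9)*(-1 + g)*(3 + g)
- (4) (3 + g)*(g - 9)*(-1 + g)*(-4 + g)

We need to factor g*111 - 108 + g^4 + g^3*(-11) + g^2*7.
The factored form is (3 + g)*(g - 9)*(-1 + g)*(-4 + g).
4) (3 + g)*(g - 9)*(-1 + g)*(-4 + g)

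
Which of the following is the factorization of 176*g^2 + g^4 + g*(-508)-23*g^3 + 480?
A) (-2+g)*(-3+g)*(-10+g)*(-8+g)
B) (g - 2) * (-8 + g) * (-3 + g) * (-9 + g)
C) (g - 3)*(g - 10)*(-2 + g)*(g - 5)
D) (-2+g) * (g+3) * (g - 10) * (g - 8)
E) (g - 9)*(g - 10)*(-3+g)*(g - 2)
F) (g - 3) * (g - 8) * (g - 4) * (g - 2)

We need to factor 176*g^2 + g^4 + g*(-508)-23*g^3 + 480.
The factored form is (-2+g)*(-3+g)*(-10+g)*(-8+g).
A) (-2+g)*(-3+g)*(-10+g)*(-8+g)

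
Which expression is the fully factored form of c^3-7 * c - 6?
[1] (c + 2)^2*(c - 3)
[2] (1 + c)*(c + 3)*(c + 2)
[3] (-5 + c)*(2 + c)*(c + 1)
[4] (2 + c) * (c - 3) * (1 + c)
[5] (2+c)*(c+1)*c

We need to factor c^3-7 * c - 6.
The factored form is (2 + c) * (c - 3) * (1 + c).
4) (2 + c) * (c - 3) * (1 + c)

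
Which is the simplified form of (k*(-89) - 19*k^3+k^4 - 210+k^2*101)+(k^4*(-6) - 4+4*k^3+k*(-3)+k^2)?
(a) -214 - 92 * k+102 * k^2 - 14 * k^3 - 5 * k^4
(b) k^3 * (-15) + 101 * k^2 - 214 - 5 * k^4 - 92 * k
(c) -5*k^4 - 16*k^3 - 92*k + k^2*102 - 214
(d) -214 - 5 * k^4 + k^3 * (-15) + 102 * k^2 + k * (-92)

Adding the polynomials and combining like terms:
(k*(-89) - 19*k^3 + k^4 - 210 + k^2*101) + (k^4*(-6) - 4 + 4*k^3 + k*(-3) + k^2)
= -214 - 5 * k^4 + k^3 * (-15) + 102 * k^2 + k * (-92)
d) -214 - 5 * k^4 + k^3 * (-15) + 102 * k^2 + k * (-92)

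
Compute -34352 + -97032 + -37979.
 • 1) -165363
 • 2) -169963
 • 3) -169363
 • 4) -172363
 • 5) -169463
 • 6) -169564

First: -34352 + -97032 = -131384
Then: -131384 + -37979 = -169363
3) -169363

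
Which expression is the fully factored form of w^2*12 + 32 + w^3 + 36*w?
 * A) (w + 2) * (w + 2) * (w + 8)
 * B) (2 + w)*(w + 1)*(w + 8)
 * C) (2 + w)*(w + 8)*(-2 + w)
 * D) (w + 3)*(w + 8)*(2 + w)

We need to factor w^2*12 + 32 + w^3 + 36*w.
The factored form is (w + 2) * (w + 2) * (w + 8).
A) (w + 2) * (w + 2) * (w + 8)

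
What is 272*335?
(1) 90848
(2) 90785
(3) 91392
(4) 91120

272 * 335 = 91120
4) 91120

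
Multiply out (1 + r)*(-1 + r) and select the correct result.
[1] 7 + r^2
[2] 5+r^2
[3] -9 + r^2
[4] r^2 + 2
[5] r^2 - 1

Expanding (1 + r)*(-1 + r):
= r^2 - 1
5) r^2 - 1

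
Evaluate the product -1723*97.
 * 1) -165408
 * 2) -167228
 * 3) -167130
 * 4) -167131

-1723 * 97 = -167131
4) -167131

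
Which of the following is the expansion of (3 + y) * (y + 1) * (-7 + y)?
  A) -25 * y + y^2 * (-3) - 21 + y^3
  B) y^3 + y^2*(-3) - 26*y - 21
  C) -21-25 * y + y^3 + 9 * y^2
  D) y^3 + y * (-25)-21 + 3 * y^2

Expanding (3 + y) * (y + 1) * (-7 + y):
= -25 * y + y^2 * (-3) - 21 + y^3
A) -25 * y + y^2 * (-3) - 21 + y^3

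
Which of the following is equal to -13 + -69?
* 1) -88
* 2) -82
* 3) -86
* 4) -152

-13 + -69 = -82
2) -82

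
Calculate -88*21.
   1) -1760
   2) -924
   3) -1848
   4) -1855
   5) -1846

-88 * 21 = -1848
3) -1848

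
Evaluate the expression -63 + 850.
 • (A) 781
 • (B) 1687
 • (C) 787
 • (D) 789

-63 + 850 = 787
C) 787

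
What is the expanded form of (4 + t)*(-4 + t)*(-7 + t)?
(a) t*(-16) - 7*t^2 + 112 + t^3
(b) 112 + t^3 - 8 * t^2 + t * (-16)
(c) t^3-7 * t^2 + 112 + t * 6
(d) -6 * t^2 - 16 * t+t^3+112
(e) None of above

Expanding (4 + t)*(-4 + t)*(-7 + t):
= t*(-16) - 7*t^2 + 112 + t^3
a) t*(-16) - 7*t^2 + 112 + t^3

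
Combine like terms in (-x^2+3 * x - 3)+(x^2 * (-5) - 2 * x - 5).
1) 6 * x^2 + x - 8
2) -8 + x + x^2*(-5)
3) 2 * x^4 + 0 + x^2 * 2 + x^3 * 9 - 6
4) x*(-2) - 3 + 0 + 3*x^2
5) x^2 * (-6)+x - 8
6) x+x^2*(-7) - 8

Adding the polynomials and combining like terms:
(-x^2 + 3*x - 3) + (x^2*(-5) - 2*x - 5)
= x^2 * (-6)+x - 8
5) x^2 * (-6)+x - 8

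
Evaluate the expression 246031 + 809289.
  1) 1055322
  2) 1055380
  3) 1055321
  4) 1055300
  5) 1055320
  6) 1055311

246031 + 809289 = 1055320
5) 1055320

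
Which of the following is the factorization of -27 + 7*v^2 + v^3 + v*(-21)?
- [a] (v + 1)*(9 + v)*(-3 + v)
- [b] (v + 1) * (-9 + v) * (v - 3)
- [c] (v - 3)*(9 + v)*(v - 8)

We need to factor -27 + 7*v^2 + v^3 + v*(-21).
The factored form is (v + 1)*(9 + v)*(-3 + v).
a) (v + 1)*(9 + v)*(-3 + v)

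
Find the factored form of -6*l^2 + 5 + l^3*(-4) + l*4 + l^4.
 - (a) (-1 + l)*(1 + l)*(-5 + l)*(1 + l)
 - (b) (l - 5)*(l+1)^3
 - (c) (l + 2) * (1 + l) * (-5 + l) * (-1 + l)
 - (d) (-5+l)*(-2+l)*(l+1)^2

We need to factor -6*l^2 + 5 + l^3*(-4) + l*4 + l^4.
The factored form is (-1 + l)*(1 + l)*(-5 + l)*(1 + l).
a) (-1 + l)*(1 + l)*(-5 + l)*(1 + l)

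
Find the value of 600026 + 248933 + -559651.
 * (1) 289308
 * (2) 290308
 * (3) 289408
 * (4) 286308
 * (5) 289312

First: 600026 + 248933 = 848959
Then: 848959 + -559651 = 289308
1) 289308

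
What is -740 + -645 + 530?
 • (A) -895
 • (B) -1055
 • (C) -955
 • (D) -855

First: -740 + -645 = -1385
Then: -1385 + 530 = -855
D) -855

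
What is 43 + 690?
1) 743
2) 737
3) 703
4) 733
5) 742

43 + 690 = 733
4) 733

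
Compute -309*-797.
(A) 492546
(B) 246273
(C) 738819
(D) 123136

-309 * -797 = 246273
B) 246273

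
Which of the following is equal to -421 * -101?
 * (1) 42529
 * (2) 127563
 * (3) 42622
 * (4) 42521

-421 * -101 = 42521
4) 42521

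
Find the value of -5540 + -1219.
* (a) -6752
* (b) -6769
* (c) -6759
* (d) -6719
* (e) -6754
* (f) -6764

-5540 + -1219 = -6759
c) -6759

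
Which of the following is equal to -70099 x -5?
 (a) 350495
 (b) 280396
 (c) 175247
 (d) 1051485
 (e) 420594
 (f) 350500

-70099 * -5 = 350495
a) 350495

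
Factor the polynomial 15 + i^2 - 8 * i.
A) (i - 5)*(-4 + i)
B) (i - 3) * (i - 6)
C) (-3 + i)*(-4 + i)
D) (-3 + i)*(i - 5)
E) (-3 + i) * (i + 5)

We need to factor 15 + i^2 - 8 * i.
The factored form is (-3 + i)*(i - 5).
D) (-3 + i)*(i - 5)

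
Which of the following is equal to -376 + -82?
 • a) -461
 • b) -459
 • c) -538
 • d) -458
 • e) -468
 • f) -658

-376 + -82 = -458
d) -458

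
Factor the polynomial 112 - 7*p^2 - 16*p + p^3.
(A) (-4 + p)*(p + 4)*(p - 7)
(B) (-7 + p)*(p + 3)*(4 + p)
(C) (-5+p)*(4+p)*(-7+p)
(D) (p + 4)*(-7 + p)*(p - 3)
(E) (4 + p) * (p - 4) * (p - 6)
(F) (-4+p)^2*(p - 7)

We need to factor 112 - 7*p^2 - 16*p + p^3.
The factored form is (-4 + p)*(p + 4)*(p - 7).
A) (-4 + p)*(p + 4)*(p - 7)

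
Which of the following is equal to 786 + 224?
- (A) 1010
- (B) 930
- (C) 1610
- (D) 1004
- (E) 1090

786 + 224 = 1010
A) 1010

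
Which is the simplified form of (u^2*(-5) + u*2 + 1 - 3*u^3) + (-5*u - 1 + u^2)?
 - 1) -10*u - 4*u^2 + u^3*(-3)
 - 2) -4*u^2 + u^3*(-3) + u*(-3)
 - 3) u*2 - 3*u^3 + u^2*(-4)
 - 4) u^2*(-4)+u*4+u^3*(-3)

Adding the polynomials and combining like terms:
(u^2*(-5) + u*2 + 1 - 3*u^3) + (-5*u - 1 + u^2)
= -4*u^2 + u^3*(-3) + u*(-3)
2) -4*u^2 + u^3*(-3) + u*(-3)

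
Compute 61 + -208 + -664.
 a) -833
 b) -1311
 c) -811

First: 61 + -208 = -147
Then: -147 + -664 = -811
c) -811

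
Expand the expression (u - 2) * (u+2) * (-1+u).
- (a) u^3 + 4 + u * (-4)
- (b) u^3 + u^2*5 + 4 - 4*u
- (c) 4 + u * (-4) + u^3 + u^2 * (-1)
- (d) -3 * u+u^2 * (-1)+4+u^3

Expanding (u - 2) * (u+2) * (-1+u):
= 4 + u * (-4) + u^3 + u^2 * (-1)
c) 4 + u * (-4) + u^3 + u^2 * (-1)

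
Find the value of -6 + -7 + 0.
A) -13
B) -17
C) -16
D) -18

First: -6 + -7 = -13
Then: -13 + 0 = -13
A) -13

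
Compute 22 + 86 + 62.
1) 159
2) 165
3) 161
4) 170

First: 22 + 86 = 108
Then: 108 + 62 = 170
4) 170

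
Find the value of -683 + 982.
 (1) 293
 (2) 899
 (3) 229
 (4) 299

-683 + 982 = 299
4) 299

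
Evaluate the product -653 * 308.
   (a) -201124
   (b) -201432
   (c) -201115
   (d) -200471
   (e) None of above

-653 * 308 = -201124
a) -201124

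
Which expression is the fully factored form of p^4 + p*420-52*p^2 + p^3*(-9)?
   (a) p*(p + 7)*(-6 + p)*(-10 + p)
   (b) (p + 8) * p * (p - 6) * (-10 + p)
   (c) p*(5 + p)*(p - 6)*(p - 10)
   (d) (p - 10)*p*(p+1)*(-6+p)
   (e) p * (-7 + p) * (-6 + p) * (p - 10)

We need to factor p^4 + p*420-52*p^2 + p^3*(-9).
The factored form is p*(p + 7)*(-6 + p)*(-10 + p).
a) p*(p + 7)*(-6 + p)*(-10 + p)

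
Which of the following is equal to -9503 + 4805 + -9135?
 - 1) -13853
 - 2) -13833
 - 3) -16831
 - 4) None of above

First: -9503 + 4805 = -4698
Then: -4698 + -9135 = -13833
2) -13833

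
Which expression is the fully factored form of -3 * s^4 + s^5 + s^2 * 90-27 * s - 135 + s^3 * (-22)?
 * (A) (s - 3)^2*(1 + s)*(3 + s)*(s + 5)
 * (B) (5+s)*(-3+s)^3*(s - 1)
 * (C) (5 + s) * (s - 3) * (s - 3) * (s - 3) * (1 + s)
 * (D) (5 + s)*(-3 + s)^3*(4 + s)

We need to factor -3 * s^4 + s^5 + s^2 * 90-27 * s - 135 + s^3 * (-22).
The factored form is (5 + s) * (s - 3) * (s - 3) * (s - 3) * (1 + s).
C) (5 + s) * (s - 3) * (s - 3) * (s - 3) * (1 + s)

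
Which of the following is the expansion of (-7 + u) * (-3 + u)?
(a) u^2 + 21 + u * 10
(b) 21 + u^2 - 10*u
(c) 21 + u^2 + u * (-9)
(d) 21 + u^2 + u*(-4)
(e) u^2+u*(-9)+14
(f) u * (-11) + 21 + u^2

Expanding (-7 + u) * (-3 + u):
= 21 + u^2 - 10*u
b) 21 + u^2 - 10*u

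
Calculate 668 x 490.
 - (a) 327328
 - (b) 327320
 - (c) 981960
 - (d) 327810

668 * 490 = 327320
b) 327320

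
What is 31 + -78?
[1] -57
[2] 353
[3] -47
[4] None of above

31 + -78 = -47
3) -47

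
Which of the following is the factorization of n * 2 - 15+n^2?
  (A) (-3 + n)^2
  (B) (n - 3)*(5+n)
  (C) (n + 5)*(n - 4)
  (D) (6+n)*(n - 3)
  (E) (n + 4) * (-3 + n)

We need to factor n * 2 - 15+n^2.
The factored form is (n - 3)*(5+n).
B) (n - 3)*(5+n)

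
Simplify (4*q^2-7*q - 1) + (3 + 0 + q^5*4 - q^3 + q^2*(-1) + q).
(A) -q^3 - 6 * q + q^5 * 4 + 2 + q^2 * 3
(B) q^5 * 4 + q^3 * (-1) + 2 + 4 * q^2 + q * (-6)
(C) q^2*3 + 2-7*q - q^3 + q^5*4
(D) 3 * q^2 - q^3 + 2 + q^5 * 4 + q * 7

Adding the polynomials and combining like terms:
(4*q^2 - 7*q - 1) + (3 + 0 + q^5*4 - q^3 + q^2*(-1) + q)
= -q^3 - 6 * q + q^5 * 4 + 2 + q^2 * 3
A) -q^3 - 6 * q + q^5 * 4 + 2 + q^2 * 3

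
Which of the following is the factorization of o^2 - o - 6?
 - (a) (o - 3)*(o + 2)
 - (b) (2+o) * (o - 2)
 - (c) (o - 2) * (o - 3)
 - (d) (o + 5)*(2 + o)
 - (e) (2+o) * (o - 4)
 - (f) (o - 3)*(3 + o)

We need to factor o^2 - o - 6.
The factored form is (o - 3)*(o + 2).
a) (o - 3)*(o + 2)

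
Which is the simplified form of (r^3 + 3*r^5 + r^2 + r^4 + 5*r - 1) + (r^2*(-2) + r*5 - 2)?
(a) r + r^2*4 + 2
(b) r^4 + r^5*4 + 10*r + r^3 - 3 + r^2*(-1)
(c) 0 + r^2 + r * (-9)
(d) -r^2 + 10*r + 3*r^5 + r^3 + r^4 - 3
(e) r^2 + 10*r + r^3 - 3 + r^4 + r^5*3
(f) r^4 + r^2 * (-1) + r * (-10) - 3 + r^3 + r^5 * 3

Adding the polynomials and combining like terms:
(r^3 + 3*r^5 + r^2 + r^4 + 5*r - 1) + (r^2*(-2) + r*5 - 2)
= -r^2 + 10*r + 3*r^5 + r^3 + r^4 - 3
d) -r^2 + 10*r + 3*r^5 + r^3 + r^4 - 3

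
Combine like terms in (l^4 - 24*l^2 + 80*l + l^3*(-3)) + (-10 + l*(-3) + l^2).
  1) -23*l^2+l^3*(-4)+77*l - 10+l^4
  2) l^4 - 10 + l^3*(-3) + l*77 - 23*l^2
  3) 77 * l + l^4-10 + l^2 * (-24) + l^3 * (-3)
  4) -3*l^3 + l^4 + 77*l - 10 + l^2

Adding the polynomials and combining like terms:
(l^4 - 24*l^2 + 80*l + l^3*(-3)) + (-10 + l*(-3) + l^2)
= l^4 - 10 + l^3*(-3) + l*77 - 23*l^2
2) l^4 - 10 + l^3*(-3) + l*77 - 23*l^2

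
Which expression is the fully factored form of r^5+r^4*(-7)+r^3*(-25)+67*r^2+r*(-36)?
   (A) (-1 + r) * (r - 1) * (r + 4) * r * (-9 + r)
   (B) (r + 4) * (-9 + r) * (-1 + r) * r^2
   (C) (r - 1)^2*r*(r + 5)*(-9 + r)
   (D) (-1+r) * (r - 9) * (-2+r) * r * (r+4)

We need to factor r^5+r^4*(-7)+r^3*(-25)+67*r^2+r*(-36).
The factored form is (-1 + r) * (r - 1) * (r + 4) * r * (-9 + r).
A) (-1 + r) * (r - 1) * (r + 4) * r * (-9 + r)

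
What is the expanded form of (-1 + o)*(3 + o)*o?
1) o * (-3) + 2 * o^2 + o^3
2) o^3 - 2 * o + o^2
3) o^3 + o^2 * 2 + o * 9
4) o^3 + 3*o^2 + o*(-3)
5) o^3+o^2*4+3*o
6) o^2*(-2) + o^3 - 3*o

Expanding (-1 + o)*(3 + o)*o:
= o * (-3) + 2 * o^2 + o^3
1) o * (-3) + 2 * o^2 + o^3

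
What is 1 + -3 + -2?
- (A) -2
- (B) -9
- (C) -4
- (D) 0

First: 1 + -3 = -2
Then: -2 + -2 = -4
C) -4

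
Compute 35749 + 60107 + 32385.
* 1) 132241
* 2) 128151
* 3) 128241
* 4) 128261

First: 35749 + 60107 = 95856
Then: 95856 + 32385 = 128241
3) 128241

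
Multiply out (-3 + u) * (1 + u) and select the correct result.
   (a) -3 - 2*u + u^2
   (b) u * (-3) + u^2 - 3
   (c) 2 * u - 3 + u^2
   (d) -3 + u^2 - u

Expanding (-3 + u) * (1 + u):
= -3 - 2*u + u^2
a) -3 - 2*u + u^2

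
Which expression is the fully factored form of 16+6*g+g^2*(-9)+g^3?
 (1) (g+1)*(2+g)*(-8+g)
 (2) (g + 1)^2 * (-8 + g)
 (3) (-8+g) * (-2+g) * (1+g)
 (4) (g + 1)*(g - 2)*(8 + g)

We need to factor 16+6*g+g^2*(-9)+g^3.
The factored form is (-8+g) * (-2+g) * (1+g).
3) (-8+g) * (-2+g) * (1+g)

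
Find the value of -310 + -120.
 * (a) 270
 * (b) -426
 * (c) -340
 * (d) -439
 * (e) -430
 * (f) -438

-310 + -120 = -430
e) -430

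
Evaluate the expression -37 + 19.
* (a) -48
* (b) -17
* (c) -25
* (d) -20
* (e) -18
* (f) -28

-37 + 19 = -18
e) -18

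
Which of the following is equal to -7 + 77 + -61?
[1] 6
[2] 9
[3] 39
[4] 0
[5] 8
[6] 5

First: -7 + 77 = 70
Then: 70 + -61 = 9
2) 9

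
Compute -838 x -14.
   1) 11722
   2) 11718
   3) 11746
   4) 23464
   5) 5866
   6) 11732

-838 * -14 = 11732
6) 11732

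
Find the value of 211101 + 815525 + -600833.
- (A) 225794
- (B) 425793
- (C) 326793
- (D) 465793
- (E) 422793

First: 211101 + 815525 = 1026626
Then: 1026626 + -600833 = 425793
B) 425793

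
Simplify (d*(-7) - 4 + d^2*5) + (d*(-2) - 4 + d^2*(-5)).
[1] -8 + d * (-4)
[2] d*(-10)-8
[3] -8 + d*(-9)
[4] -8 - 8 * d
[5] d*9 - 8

Adding the polynomials and combining like terms:
(d*(-7) - 4 + d^2*5) + (d*(-2) - 4 + d^2*(-5))
= -8 + d*(-9)
3) -8 + d*(-9)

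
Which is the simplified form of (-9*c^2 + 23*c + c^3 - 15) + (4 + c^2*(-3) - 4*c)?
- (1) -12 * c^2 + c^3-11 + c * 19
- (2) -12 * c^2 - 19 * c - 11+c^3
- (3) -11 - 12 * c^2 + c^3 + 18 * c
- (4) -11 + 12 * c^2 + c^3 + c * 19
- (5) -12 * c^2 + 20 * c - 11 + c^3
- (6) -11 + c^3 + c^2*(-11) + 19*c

Adding the polynomials and combining like terms:
(-9*c^2 + 23*c + c^3 - 15) + (4 + c^2*(-3) - 4*c)
= -12 * c^2 + c^3-11 + c * 19
1) -12 * c^2 + c^3-11 + c * 19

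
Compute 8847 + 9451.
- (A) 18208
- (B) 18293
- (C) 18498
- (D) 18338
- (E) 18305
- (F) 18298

8847 + 9451 = 18298
F) 18298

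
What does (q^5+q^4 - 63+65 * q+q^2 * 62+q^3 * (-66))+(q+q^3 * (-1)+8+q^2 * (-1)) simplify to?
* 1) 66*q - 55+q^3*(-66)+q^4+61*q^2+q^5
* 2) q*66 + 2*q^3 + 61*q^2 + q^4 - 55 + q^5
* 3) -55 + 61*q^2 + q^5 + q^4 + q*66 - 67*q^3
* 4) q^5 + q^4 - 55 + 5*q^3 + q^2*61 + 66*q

Adding the polynomials and combining like terms:
(q^5 + q^4 - 63 + 65*q + q^2*62 + q^3*(-66)) + (q + q^3*(-1) + 8 + q^2*(-1))
= -55 + 61*q^2 + q^5 + q^4 + q*66 - 67*q^3
3) -55 + 61*q^2 + q^5 + q^4 + q*66 - 67*q^3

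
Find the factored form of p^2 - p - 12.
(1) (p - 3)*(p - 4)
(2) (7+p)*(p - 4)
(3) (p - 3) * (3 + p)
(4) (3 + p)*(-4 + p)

We need to factor p^2 - p - 12.
The factored form is (3 + p)*(-4 + p).
4) (3 + p)*(-4 + p)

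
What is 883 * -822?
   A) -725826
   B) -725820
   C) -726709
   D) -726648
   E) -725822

883 * -822 = -725826
A) -725826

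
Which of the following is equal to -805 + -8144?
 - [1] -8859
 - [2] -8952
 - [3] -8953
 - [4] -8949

-805 + -8144 = -8949
4) -8949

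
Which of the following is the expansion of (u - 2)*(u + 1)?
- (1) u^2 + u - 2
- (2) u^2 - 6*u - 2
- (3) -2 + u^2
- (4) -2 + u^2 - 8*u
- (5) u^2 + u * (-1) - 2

Expanding (u - 2)*(u + 1):
= u^2 + u * (-1) - 2
5) u^2 + u * (-1) - 2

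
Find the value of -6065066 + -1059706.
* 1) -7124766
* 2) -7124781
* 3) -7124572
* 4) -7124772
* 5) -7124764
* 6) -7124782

-6065066 + -1059706 = -7124772
4) -7124772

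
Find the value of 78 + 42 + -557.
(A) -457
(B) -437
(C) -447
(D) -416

First: 78 + 42 = 120
Then: 120 + -557 = -437
B) -437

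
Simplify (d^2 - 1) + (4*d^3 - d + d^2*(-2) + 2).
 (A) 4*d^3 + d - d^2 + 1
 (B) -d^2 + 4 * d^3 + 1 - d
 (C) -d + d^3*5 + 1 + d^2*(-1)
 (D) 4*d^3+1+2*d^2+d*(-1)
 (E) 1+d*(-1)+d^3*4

Adding the polynomials and combining like terms:
(d^2 - 1) + (4*d^3 - d + d^2*(-2) + 2)
= -d^2 + 4 * d^3 + 1 - d
B) -d^2 + 4 * d^3 + 1 - d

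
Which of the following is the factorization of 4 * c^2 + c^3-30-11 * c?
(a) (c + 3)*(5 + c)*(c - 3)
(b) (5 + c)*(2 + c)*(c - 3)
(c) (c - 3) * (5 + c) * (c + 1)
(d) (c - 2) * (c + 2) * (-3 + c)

We need to factor 4 * c^2 + c^3-30-11 * c.
The factored form is (5 + c)*(2 + c)*(c - 3).
b) (5 + c)*(2 + c)*(c - 3)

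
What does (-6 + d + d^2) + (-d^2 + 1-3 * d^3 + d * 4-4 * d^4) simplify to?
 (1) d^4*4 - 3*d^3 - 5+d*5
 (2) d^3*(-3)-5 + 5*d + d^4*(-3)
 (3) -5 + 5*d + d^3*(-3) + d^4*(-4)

Adding the polynomials and combining like terms:
(-6 + d + d^2) + (-d^2 + 1 - 3*d^3 + d*4 - 4*d^4)
= -5 + 5*d + d^3*(-3) + d^4*(-4)
3) -5 + 5*d + d^3*(-3) + d^4*(-4)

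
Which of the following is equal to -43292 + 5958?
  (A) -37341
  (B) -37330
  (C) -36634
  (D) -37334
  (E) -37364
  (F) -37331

-43292 + 5958 = -37334
D) -37334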